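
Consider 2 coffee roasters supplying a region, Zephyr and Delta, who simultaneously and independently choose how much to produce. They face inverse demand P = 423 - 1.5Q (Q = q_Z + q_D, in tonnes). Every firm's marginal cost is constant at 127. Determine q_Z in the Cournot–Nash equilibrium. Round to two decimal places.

A representative firm's profit is π_i = q_i(423 - 1.5Q) - 127q_i.
First-order condition (treating rivals' output as given): 296 - 3q_i - (3/2)q_j = 0.
By symmetry each firm produces the same amount; substituting q_j = q_i yields q_i = 296/(9/2) = 592/9.

65.78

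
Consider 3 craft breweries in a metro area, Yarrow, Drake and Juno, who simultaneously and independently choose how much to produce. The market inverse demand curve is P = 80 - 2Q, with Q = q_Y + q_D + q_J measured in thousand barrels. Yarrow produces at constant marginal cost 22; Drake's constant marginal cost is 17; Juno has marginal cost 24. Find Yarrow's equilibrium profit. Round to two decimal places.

Yarrow's profit: π_Y = (80 - 2Q)q_Y - (22q_Y). Setting ∂π_Y/∂q_Y = 0: 58 - 4q_Y - 2(q_D + q_J) = 0.
Drake's profit: π_D = (80 - 2Q)q_D - (17q_D). Setting ∂π_D/∂q_D = 0: 63 - 4q_D - 2(q_Y + q_J) = 0.
Juno's first-order condition: 56 - 4q_J - 2(q_Y + q_D) = 0.
Summing all 3 equations gives 177 − 8Q = 0, hence Q = 177/8.
Back-substituting: q_Y = (58 − 177/4)/2 = 55/8, q_D = (63 − 177/4)/2 = 75/8, q_J = (56 − 177/4)/2 = 47/8.
Price P = 80 - 2·(177/8) = 143/4.
Yarrow's profit: (143/4 - 22)·(55/8) = 94.5313.

94.53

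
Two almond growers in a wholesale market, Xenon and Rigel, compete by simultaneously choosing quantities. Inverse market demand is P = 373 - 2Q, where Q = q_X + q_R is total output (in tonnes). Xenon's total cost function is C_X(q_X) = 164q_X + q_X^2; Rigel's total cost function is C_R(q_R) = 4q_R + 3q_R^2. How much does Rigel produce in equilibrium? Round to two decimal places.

32.07

Xenon's profit: π_X = (373 - 2Q)q_X - (164q_X + q_X²). Setting ∂π_X/∂q_X = 0: 209 - 6q_X - 2(q_R) = 0.
Rigel's first-order condition: 369 - 10q_R - 2(q_X) = 0.
So q_X = (209 - 2q_R)/6 and q_R = (369 - 2q_X)/10.
Substituting one into the other gives q_X = 169/7 and q_R = 449/14.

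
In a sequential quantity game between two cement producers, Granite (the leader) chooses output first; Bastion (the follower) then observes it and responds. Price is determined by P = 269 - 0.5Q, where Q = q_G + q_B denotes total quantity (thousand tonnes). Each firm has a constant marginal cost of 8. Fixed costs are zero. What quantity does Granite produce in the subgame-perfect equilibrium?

261

The follower Bastion best-responds to any q_G: π_B = (269 - 0.5Q)q_B - 8q_B.
Follower FOC: 261 - (1/2)q_G - q_B = 0, so q_B(q_G) = (261 - (1/2)q_G).
The leader anticipates this reaction. Substituting into P = 269 - 0.5Q gives P = 277/2 - (1/4)q_G, so π_G = (277/2 - (1/4)q_G)q_G - 8q_G.
Maximising: ∂π_G/∂q_G = 261/2 - (1/2)q_G = 0, giving q_G = 261.
Then q_B = (261 - (1/2)·261) = 261/2.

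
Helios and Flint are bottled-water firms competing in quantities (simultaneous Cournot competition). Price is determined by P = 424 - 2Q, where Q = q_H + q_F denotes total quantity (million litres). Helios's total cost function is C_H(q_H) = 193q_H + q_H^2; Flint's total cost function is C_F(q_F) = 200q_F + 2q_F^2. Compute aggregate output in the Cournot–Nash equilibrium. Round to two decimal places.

51.86

Helios's profit: π_H = (424 - 2Q)q_H - (193q_H + q_H²). Setting ∂π_H/∂q_H = 0: 231 - 6q_H - 2(q_F) = 0.
Flint's first-order condition: 224 - 8q_F - 2(q_H) = 0.
Best responses: q_H = (231 - 2q_F)/6, q_F = (224 - 2q_H)/8.
Substituting one into the other gives q_H = 350/11 and q_F = 441/22.
Total output Q = 350/11 + 441/22 = 1141/22.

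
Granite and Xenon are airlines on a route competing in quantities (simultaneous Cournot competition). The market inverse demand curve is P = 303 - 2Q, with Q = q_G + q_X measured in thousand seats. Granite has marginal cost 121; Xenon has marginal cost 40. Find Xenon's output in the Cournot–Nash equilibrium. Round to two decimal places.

Granite's profit: π_G = (303 - 2Q)q_G - (121q_G). Setting ∂π_G/∂q_G = 0: 182 - 4q_G - 2(q_X) = 0.
Xenon's first-order condition: 263 - 4q_X - 2(q_G) = 0.
Best responses: q_G = (182 - 2q_X)/4, q_X = (263 - 2q_G)/4.
Substituting one into the other gives q_G = 101/6 and q_X = 172/3.

57.33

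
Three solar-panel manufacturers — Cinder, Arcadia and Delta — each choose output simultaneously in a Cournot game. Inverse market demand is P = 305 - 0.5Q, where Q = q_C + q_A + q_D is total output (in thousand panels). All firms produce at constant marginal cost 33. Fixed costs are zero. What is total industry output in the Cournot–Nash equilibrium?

408

Each firm earns π_i = (305 - 0.5Q)q_i - 33q_i.
Setting ∂π_i/∂q_i = 0 with rivals' quantities fixed: 272 - q_i - (1/2)·Σ_{j≠i} q_j = 0.
By symmetry each firm produces the same amount; substituting Σ_{j≠i} q_j = 2q_i yields q_i = 272/2 = 136.
Total output Q = 136 + 136 + 136 = 408.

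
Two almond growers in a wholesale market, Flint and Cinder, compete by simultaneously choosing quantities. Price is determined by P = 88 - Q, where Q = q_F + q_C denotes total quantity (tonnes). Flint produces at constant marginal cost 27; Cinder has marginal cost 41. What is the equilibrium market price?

Flint's profit: π_F = (88 - Q)q_F - (27q_F). Setting ∂π_F/∂q_F = 0: 61 - 2q_F - (q_C) = 0.
Cinder's first-order condition: 47 - 2q_C - (q_F) = 0.
Best responses: q_F = (61 - q_C)/2, q_C = (47 - q_F)/2.
Solving the pair: q_F = 25, q_C = 11.
Total output Q = 36, so price P = 88 - 36 = 52.

52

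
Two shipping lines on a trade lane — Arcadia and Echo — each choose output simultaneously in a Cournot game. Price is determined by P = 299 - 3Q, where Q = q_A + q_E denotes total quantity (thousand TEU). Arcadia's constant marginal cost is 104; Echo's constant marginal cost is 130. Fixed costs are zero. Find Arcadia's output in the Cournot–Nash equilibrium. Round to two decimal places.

24.56

Arcadia's profit: π_A = (299 - 3Q)q_A - (104q_A). Setting ∂π_A/∂q_A = 0: 195 - 6q_A - 3(q_E) = 0.
Echo's first-order condition: 169 - 6q_E - 3(q_A) = 0.
Rearranging gives the reaction functions q_A = (195 - 3q_E)/6 and q_E = (169 - 3q_A)/6.
Solving the pair: q_A = 221/9, q_E = 143/9.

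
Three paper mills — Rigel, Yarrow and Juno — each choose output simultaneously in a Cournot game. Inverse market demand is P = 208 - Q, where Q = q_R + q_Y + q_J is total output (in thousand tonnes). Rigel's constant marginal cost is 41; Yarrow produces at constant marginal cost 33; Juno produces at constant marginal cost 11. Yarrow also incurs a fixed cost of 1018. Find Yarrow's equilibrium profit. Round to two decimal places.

602.06

Rigel's profit: π_R = (208 - Q)q_R - (41q_R). Setting ∂π_R/∂q_R = 0: 167 - 2q_R - (q_Y + q_J) = 0.
Yarrow's profit: π_Y = (208 - Q)q_Y - (33q_Y). Setting ∂π_Y/∂q_Y = 0: 175 - 2q_Y - (q_R + q_J) = 0.
Juno's first-order condition: 197 - 2q_J - (q_R + q_Y) = 0.
Summing all 3 equations gives 539 − 4Q = 0, hence Q = 539/4.
Back-substituting: q_R = (167 − 539/4) = 129/4, q_Y = (175 − 539/4) = 161/4, q_J = (197 − 539/4) = 249/4.
Price P = 208 - 539/4 = 293/4.
Yarrow's profit: (293/4 - 33)·(161/4) - 1018 = 602.0625.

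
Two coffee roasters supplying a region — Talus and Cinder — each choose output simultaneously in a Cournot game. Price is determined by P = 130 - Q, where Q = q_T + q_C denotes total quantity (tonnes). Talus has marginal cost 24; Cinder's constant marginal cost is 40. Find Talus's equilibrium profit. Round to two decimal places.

Talus's profit: π_T = (130 - Q)q_T - (24q_T). Setting ∂π_T/∂q_T = 0: 106 - 2q_T - (q_C) = 0.
Cinder's profit: π_C = (130 - Q)q_C - (40q_C). Setting ∂π_C/∂q_C = 0: 90 - 2q_C - (q_T) = 0.
Rearranging gives the reaction functions q_T = (106 - q_C)/2 and q_C = (90 - q_T)/2.
Solving the pair: q_T = 122/3, q_C = 74/3.
Price P = 130 - 196/3 = 194/3.
Talus's profit: (194/3 - 24)·(122/3) = 1653.7778.

1653.78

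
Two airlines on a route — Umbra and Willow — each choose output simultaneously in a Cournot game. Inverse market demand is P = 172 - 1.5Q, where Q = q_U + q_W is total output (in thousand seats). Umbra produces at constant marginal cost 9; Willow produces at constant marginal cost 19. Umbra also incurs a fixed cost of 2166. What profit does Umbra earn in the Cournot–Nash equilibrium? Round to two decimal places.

Umbra's profit: π_U = (172 - 1.5Q)q_U - (9q_U). Setting ∂π_U/∂q_U = 0: 163 - 3q_U - (3/2)(q_W) = 0.
Willow's first-order condition: 153 - 3q_W - (3/2)(q_U) = 0.
Rearranging gives the reaction functions q_U = (163 - (3/2)q_W)/3 and q_W = (153 - (3/2)q_U)/3.
Solving the pair: q_U = 346/9, q_W = 286/9.
Price P = 172 - (3/2)·(632/9) = 200/3.
Umbra's profit: (200/3 - 9)·(346/9) - 2166 = 1376/27.

50.96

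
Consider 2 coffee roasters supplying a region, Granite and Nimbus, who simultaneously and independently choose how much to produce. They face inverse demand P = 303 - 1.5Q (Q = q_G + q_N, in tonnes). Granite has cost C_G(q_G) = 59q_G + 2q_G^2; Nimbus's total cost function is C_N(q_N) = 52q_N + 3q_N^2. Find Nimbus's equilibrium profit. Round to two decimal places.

2359.25

Granite's profit: π_G = (303 - 1.5Q)q_G - (59q_G + 2q_G²). Setting ∂π_G/∂q_G = 0: 244 - 7q_G - (3/2)(q_N) = 0.
Nimbus's profit: π_N = (303 - 1.5Q)q_N - (52q_N + 3q_N²). Setting ∂π_N/∂q_N = 0: 251 - 9q_N - (3/2)(q_G) = 0.
Rearranging gives the reaction functions q_G = (244 - (3/2)q_N)/7 and q_N = (251 - (3/2)q_G)/9.
Solving the pair: q_G = 29.9506, q_N = 22.8971.
Price P = 303 - (3/2)·52.8477 = 223.7284.
Nimbus's profit: 223.7284·22.8971 - 52·22.8971 - 3·22.8971² = 2359.2513.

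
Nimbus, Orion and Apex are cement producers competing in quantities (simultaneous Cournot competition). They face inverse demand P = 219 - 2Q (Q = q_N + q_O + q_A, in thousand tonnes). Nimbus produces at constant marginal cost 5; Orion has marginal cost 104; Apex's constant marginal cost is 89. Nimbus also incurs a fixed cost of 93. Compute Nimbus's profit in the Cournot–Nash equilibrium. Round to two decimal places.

Nimbus's profit: π_N = (219 - 2Q)q_N - (5q_N). Setting ∂π_N/∂q_N = 0: 214 - 4q_N - 2(q_O + q_A) = 0.
Orion's profit: π_O = (219 - 2Q)q_O - (104q_O). Setting ∂π_O/∂q_O = 0: 115 - 4q_O - 2(q_N + q_A) = 0.
Apex's profit: π_A = (219 - 2Q)q_A - (89q_A). Setting ∂π_A/∂q_A = 0: 130 - 4q_A - 2(q_N + q_O) = 0.
Summing all 3 equations gives 459 − 8Q = 0, hence Q = 459/8.
Back-substituting: q_N = (214 − 459/4)/2 = 397/8, q_O = (115 − 459/4)/2 = 1/8, q_A = (130 − 459/4)/2 = 61/8.
Price P = 219 - 2·(459/8) = 417/4.
Nimbus's profit: (417/4 - 5)·(397/8) - 93 = 4832.2813.

4832.28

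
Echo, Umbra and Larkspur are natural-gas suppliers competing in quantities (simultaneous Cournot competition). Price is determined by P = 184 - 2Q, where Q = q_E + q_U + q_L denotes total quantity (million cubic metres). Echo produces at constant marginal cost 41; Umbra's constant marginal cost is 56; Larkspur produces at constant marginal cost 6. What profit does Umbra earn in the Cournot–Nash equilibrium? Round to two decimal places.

Echo's profit: π_E = (184 - 2Q)q_E - (41q_E). Setting ∂π_E/∂q_E = 0: 143 - 4q_E - 2(q_U + q_L) = 0.
Umbra's first-order condition: 128 - 4q_U - 2(q_E + q_L) = 0.
Larkspur's first-order condition: 178 - 4q_L - 2(q_E + q_U) = 0.
Summing all 3 equations gives 449 − 8Q = 0, hence Q = 449/8.
Back-substituting: q_E = (143 − 449/4)/2 = 123/8, q_U = (128 − 449/4)/2 = 63/8, q_L = (178 − 449/4)/2 = 263/8.
Price P = 184 - 2·(449/8) = 287/4.
Umbra's profit: (287/4 - 56)·(63/8) = 124.0313.

124.03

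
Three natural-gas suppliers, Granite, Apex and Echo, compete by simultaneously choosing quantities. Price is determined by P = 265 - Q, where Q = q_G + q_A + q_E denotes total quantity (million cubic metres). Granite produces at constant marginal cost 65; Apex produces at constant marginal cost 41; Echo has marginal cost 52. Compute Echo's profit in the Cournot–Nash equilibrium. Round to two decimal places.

Granite's profit: π_G = (265 - Q)q_G - (65q_G). Setting ∂π_G/∂q_G = 0: 200 - 2q_G - (q_A + q_E) = 0.
Apex's profit: π_A = (265 - Q)q_A - (41q_A). Setting ∂π_A/∂q_A = 0: 224 - 2q_A - (q_G + q_E) = 0.
Echo's first-order condition: 213 - 2q_E - (q_G + q_A) = 0.
Adding the 3 first-order conditions: 637 − 4Q = 0, so Q = 637/4.
Back-substituting: q_G = (200 − 637/4) = 163/4, q_A = (224 − 637/4) = 259/4, q_E = (213 − 637/4) = 215/4.
Price P = 265 - 637/4 = 423/4.
Echo's profit: (423/4 - 52)·(215/4) = 2889.0625.

2889.06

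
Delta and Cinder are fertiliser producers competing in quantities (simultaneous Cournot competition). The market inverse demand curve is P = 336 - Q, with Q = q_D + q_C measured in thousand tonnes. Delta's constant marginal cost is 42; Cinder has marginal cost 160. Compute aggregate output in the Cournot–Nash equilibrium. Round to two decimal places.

156.67

Delta's profit: π_D = (336 - Q)q_D - (42q_D). Setting ∂π_D/∂q_D = 0: 294 - 2q_D - (q_C) = 0.
Cinder's profit: π_C = (336 - Q)q_C - (160q_C). Setting ∂π_C/∂q_C = 0: 176 - 2q_C - (q_D) = 0.
So q_D = (294 - q_C)/2 and q_C = (176 - q_D)/2.
Substituting one into the other gives q_D = 412/3 and q_C = 58/3.
Total output Q = 412/3 + 58/3 = 470/3.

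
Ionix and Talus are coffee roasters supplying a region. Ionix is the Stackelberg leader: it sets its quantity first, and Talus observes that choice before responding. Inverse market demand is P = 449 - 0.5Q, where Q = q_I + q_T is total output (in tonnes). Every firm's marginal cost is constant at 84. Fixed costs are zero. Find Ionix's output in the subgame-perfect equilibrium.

The follower Talus best-responds to any q_I: π_T = (449 - 0.5Q)q_T - 84q_T.
∂π_T/∂q_T = 365 - (1/2)q_I - q_T = 0 gives the reaction function q_T = (365 - (1/2)q_I).
The leader anticipates this reaction. Substituting into P = 449 - 0.5Q gives P = 533/2 - (1/4)q_I, so π_I = (533/2 - (1/4)q_I)q_I - 84q_I.
Maximising: ∂π_I/∂q_I = 365/2 - (1/2)q_I = 0, giving q_I = 365.
Then q_T = (365 - (1/2)·365) = 365/2.

365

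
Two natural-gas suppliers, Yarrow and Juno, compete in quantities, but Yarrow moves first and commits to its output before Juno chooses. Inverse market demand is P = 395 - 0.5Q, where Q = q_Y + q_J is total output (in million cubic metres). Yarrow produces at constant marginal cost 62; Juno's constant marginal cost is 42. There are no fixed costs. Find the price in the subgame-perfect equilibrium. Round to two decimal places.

140.25

The follower Juno best-responds to any q_Y: π_J = (395 - 0.5Q)q_J - 42q_J.
Setting the follower's marginal profit to zero, 353 - (1/2)q_Y - q_J = 0, i.e. q_J = (353 - (1/2)q_Y).
The leader anticipates this reaction. Substituting into P = 395 - 0.5Q gives P = 437/2 - (1/4)q_Y, so π_Y = (437/2 - (1/4)q_Y)q_Y - 62q_Y.
Maximising: ∂π_Y/∂q_Y = 313/2 - (1/2)q_Y = 0, giving q_Y = 313.
Then q_J = (353 - (1/2)·313) = 393/2.
Total output Q = 1019/2, so price P = 395 - (1/2)·(1019/2) = 561/4.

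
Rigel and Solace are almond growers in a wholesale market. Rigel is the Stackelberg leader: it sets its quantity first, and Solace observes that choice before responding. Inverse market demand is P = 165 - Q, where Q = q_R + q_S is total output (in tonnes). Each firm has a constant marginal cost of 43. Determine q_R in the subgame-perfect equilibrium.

61

The follower Solace best-responds to any q_R: π_S = (165 - Q)q_S - 43q_S.
Setting the follower's marginal profit to zero, 122 - q_R - 2q_S = 0, i.e. q_S = (122 - q_R)/2.
Rigel substitutes q_S(q_R) into its own profit: π_R = q_R(165 - q_R - (122 - q_R)/2) - 43q_R = (104 - (1/2)q_R)q_R - 43q_R.
Leader FOC: 61 - q_R = 0, so q_R = 61.
Then q_S = (122 - 61)/2 = 61/2.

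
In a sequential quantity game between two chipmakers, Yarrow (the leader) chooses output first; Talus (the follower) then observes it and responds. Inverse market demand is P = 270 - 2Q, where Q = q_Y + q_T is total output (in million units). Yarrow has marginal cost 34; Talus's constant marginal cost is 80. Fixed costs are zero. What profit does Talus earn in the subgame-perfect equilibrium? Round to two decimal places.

300.13

The follower Talus best-responds to any q_Y: π_T = (270 - 2Q)q_T - 80q_T.
Setting the follower's marginal profit to zero, 190 - 2q_Y - 4q_T = 0, i.e. q_T = (190 - 2q_Y)/4.
The leader anticipates this reaction. Substituting into P = 270 - 2Q gives P = 175 - q_Y, so π_Y = (175 - q_Y)q_Y - 34q_Y.
Maximising: ∂π_Y/∂q_Y = 141 - 2q_Y = 0, giving q_Y = 141/2.
Then q_T = (190 - 2·(141/2))/4 = 49/4.
Price P = 270 - 2·(331/4) = 209/2.
Talus's profit: (209/2 - 80)·(49/4) = 300.1250.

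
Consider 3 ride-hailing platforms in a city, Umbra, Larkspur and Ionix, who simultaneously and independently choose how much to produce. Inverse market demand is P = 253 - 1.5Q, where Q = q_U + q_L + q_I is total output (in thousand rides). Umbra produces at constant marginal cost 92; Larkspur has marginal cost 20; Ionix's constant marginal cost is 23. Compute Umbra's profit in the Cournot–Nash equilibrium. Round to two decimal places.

Umbra's profit: π_U = (253 - 1.5Q)q_U - (92q_U). Setting ∂π_U/∂q_U = 0: 161 - 3q_U - (3/2)(q_L + q_I) = 0.
Larkspur's profit: π_L = (253 - 1.5Q)q_L - (20q_L). Setting ∂π_L/∂q_L = 0: 233 - 3q_L - (3/2)(q_U + q_I) = 0.
Ionix's profit: π_I = (253 - 1.5Q)q_I - (23q_I). Setting ∂π_I/∂q_I = 0: 230 - 3q_I - (3/2)(q_U + q_L) = 0.
Adding the 3 conditions: 624 − 3Q − 3Q = 0, i.e. Q = 104.
Back-substituting: q_U = (161 − 156)/(3/2) = 10/3, q_L = (233 − 156)/(3/2) = 154/3, q_I = (230 − 156)/(3/2) = 148/3.
Price P = 253 - (3/2)·104 = 97.
Umbra's profit: (97 - 92)·(10/3) = 50/3.

16.67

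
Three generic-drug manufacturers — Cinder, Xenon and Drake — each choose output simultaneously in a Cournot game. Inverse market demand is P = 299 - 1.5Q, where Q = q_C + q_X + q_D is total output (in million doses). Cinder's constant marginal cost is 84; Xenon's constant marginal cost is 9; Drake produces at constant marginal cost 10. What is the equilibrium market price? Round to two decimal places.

100.50

Cinder's profit: π_C = (299 - 1.5Q)q_C - (84q_C). Setting ∂π_C/∂q_C = 0: 215 - 3q_C - (3/2)(q_X + q_D) = 0.
Xenon's profit: π_X = (299 - 1.5Q)q_X - (9q_X). Setting ∂π_X/∂q_X = 0: 290 - 3q_X - (3/2)(q_C + q_D) = 0.
Drake's first-order condition: 289 - 3q_D - (3/2)(q_C + q_X) = 0.
Adding the 3 first-order conditions: 794 − 6Q = 0, so Q = 397/3.
Back-substituting: q_C = (215 − 397/2)/(3/2) = 11, q_X = (290 − 397/2)/(3/2) = 61, q_D = (289 − 397/2)/(3/2) = 181/3.
Total output Q = 397/3, so price P = 299 - (3/2)·(397/3) = 201/2.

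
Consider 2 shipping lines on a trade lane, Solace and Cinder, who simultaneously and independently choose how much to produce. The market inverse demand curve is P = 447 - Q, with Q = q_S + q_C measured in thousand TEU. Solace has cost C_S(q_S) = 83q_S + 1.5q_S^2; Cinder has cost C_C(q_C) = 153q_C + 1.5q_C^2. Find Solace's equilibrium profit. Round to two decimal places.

10107.10

Solace's profit: π_S = (447 - Q)q_S - (83q_S + (3/2)q_S²). Setting ∂π_S/∂q_S = 0: 364 - 5q_S - (q_C) = 0.
Cinder's profit: π_C = (447 - Q)q_C - (153q_C + (3/2)q_C²). Setting ∂π_C/∂q_C = 0: 294 - 5q_C - (q_S) = 0.
Best responses: q_S = (364 - q_C)/5, q_C = (294 - q_S)/5.
Solving the pair: q_S = 763/12, q_C = 553/12.
Price P = 447 - 329/3 = 1012/3.
Solace's profit: (1012/3)·(763/12) - 83·(763/12) - (3/2)(763/12)² = 10107.1007.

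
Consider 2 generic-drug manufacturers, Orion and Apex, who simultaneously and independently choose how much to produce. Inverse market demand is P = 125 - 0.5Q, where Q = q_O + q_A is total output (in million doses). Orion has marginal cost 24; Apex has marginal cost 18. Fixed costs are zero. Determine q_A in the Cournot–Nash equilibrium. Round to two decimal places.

Orion's profit: π_O = (125 - 0.5Q)q_O - (24q_O). Setting ∂π_O/∂q_O = 0: 101 - q_O - (1/2)(q_A) = 0.
Apex's first-order condition: 107 - q_A - (1/2)(q_O) = 0.
Best responses: q_O = (101 - (1/2)q_A), q_A = (107 - (1/2)q_O).
Substituting one into the other gives q_O = 190/3 and q_A = 226/3.

75.33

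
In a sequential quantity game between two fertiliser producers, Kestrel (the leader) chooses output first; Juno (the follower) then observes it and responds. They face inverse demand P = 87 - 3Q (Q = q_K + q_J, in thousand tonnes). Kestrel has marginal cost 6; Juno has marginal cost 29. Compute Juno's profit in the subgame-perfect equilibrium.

The follower Juno best-responds to any q_K: π_J = (87 - 3Q)q_J - 29q_J.
Follower FOC: 58 - 3q_K - 6q_J = 0, so q_J(q_K) = (58 - 3q_K)/6.
The leader anticipates this reaction. Substituting into P = 87 - 3Q gives P = 58 - (3/2)q_K, so π_K = (58 - (3/2)q_K)q_K - 6q_K.
Maximising: ∂π_K/∂q_K = 52 - 3q_K = 0, giving q_K = 52/3.
Then q_J = (58 - 3·(52/3))/6 = 1.
Price P = 87 - 3·(55/3) = 32.
Juno's profit: (32 - 29)·1 = 3.

3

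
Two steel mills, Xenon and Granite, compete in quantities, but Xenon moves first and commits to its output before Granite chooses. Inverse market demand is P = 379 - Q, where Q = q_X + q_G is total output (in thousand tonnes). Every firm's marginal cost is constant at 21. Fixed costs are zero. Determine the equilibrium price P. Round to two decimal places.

110.50

Solve by backward induction. Given q_X, the follower Granite maximises π_G = (379 - q_X - q_G)q_G - 21q_G.
∂π_G/∂q_G = 358 - q_X - 2q_G = 0 gives the reaction function q_G = (358 - q_X)/2.
The leader anticipates this reaction. Substituting into P = 379 - Q gives P = 200 - (1/2)q_X, so π_X = (200 - (1/2)q_X)q_X - 21q_X.
Leader FOC: 179 - q_X = 0, so q_X = 179.
Then q_G = (358 - 179)/2 = 179/2.
Total output Q = 537/2, so price P = 379 - 537/2 = 221/2.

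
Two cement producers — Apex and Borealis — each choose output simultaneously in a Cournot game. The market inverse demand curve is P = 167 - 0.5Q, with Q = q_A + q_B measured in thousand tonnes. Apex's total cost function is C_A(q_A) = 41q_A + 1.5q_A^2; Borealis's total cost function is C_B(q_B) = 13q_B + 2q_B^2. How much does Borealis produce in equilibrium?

28

Apex's profit: π_A = (167 - 0.5Q)q_A - (41q_A + (3/2)q_A²). Setting ∂π_A/∂q_A = 0: 126 - 4q_A - (1/2)(q_B) = 0.
Borealis's first-order condition: 154 - 5q_B - (1/2)(q_A) = 0.
Rearranging gives the reaction functions q_A = (126 - (1/2)q_B)/4 and q_B = (154 - (1/2)q_A)/5.
Substituting one into the other gives q_A = 28 and q_B = 28.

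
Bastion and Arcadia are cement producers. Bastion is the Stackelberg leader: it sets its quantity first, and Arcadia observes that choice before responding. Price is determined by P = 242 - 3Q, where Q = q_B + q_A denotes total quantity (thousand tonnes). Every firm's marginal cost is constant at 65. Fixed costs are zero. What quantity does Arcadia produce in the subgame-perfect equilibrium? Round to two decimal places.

14.75

Solve by backward induction. Given q_B, the follower Arcadia maximises π_A = (242 - 3q_B - 3q_A)q_A - 65q_A.
Follower FOC: 177 - 3q_B - 6q_A = 0, so q_A(q_B) = (177 - 3q_B)/6.
Bastion substitutes q_A(q_B) into its own profit: π_B = q_B(242 - 3q_B - (177 - 3q_B)/2) - 65q_B = (307/2 - (3/2)q_B)q_B - 65q_B.
Maximising: ∂π_B/∂q_B = 177/2 - 3q_B = 0, giving q_B = 59/2.
Then q_A = (177 - 3·(59/2))/6 = 59/4.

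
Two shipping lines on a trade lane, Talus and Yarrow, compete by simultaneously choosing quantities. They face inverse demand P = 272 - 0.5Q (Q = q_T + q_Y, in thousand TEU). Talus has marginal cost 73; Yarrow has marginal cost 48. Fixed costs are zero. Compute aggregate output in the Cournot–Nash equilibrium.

Talus's profit: π_T = (272 - 0.5Q)q_T - (73q_T). Setting ∂π_T/∂q_T = 0: 199 - q_T - (1/2)(q_Y) = 0.
Yarrow's profit: π_Y = (272 - 0.5Q)q_Y - (48q_Y). Setting ∂π_Y/∂q_Y = 0: 224 - q_Y - (1/2)(q_T) = 0.
Best responses: q_T = (199 - (1/2)q_Y), q_Y = (224 - (1/2)q_T).
Substituting one into the other gives q_T = 116 and q_Y = 166.
Total output Q = 116 + 166 = 282.

282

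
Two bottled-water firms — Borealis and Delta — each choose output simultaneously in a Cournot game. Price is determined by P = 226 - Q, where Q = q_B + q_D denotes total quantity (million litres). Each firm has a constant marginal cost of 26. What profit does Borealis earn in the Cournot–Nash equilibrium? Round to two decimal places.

Each firm earns π_i = (226 - Q)q_i - 26q_i.
First-order condition (treating rivals' output as given): 200 - 2q_i - q_j = 0.
With identical firms every q_j equals q_i, so q_j = q_i and 200 = 3q_i, giving q_i = 200/3.
Price P = 226 - 400/3 = 278/3.
Borealis's profit: (278/3 - 26)·(200/3) = 4444.4444.

4444.44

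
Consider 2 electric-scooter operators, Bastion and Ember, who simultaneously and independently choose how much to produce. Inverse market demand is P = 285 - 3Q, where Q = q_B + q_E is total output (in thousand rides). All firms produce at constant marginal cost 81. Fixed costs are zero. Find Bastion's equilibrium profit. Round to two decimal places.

A representative firm's profit is π_i = q_i(285 - 3Q) - 81q_i.
Setting ∂π_i/∂q_i = 0 with rivals' quantities fixed: 204 - 6q_i - 3q_j = 0.
With identical firms every q_j equals q_i, so q_j = q_i and 204 = 9q_i, giving q_i = 68/3.
Price P = 285 - 3·(136/3) = 149.
Bastion's profit: (149 - 81)·(68/3) = 1541.3333.

1541.33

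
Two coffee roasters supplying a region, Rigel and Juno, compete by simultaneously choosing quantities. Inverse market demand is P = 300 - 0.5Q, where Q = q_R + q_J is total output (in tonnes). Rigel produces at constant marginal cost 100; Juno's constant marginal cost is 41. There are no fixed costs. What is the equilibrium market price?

Rigel's profit: π_R = (300 - 0.5Q)q_R - (100q_R). Setting ∂π_R/∂q_R = 0: 200 - q_R - (1/2)(q_J) = 0.
Juno's profit: π_J = (300 - 0.5Q)q_J - (41q_J). Setting ∂π_J/∂q_J = 0: 259 - q_J - (1/2)(q_R) = 0.
So q_R = (200 - (1/2)q_J) and q_J = (259 - (1/2)q_R).
Substituting one into the other gives q_R = 94 and q_J = 212.
Total output Q = 306, so price P = 300 - (1/2)·306 = 147.

147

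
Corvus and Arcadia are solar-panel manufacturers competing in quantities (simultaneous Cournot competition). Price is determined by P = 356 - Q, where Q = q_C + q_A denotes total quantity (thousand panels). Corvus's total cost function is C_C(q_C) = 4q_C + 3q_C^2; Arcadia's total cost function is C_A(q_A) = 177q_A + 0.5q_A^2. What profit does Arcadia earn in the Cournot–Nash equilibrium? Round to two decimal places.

Corvus's profit: π_C = (356 - Q)q_C - (4q_C + 3q_C²). Setting ∂π_C/∂q_C = 0: 352 - 8q_C - (q_A) = 0.
Arcadia's first-order condition: 179 - 3q_A - (q_C) = 0.
So q_C = (352 - q_A)/8 and q_A = (179 - q_C)/3.
Solving the pair: q_C = 877/23, q_A = 1080/23.
Price P = 356 - 1957/23 = 270.9130.
Arcadia's profit: 270.9130·(1080/23) - 177·(1080/23) - (1/2)(1080/23)² = 3307.3724.

3307.37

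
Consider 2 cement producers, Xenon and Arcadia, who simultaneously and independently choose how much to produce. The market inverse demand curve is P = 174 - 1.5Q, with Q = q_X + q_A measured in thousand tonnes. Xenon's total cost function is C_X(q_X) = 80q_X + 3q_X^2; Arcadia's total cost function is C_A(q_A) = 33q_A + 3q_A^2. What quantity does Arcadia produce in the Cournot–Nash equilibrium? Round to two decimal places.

14.32

Xenon's profit: π_X = (174 - 1.5Q)q_X - (80q_X + 3q_X²). Setting ∂π_X/∂q_X = 0: 94 - 9q_X - (3/2)(q_A) = 0.
Arcadia's first-order condition: 141 - 9q_A - (3/2)(q_X) = 0.
So q_X = (94 - (3/2)q_A)/9 and q_A = (141 - (3/2)q_X)/9.
Solving the pair: q_X = 282/35, q_A = 1504/105.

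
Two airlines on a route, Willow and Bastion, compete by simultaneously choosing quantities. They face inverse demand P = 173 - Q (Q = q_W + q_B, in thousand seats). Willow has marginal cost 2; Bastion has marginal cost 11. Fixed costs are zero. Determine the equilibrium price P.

62

Willow's profit: π_W = (173 - Q)q_W - (2q_W). Setting ∂π_W/∂q_W = 0: 171 - 2q_W - (q_B) = 0.
Bastion's first-order condition: 162 - 2q_B - (q_W) = 0.
Best responses: q_W = (171 - q_B)/2, q_B = (162 - q_W)/2.
Substituting one into the other gives q_W = 60 and q_B = 51.
Total output Q = 111, so price P = 173 - 111 = 62.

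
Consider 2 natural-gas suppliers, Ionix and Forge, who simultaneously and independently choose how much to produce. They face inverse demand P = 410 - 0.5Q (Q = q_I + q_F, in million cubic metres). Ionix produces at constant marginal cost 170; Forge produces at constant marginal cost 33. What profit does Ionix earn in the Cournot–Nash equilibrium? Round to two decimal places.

2357.56

Ionix's profit: π_I = (410 - 0.5Q)q_I - (170q_I). Setting ∂π_I/∂q_I = 0: 240 - q_I - (1/2)(q_F) = 0.
Forge's first-order condition: 377 - q_F - (1/2)(q_I) = 0.
Rearranging gives the reaction functions q_I = (240 - (1/2)q_F) and q_F = (377 - (1/2)q_I).
Solving the pair: q_I = 206/3, q_F = 1028/3.
Price P = 410 - (1/2)·(1234/3) = 613/3.
Ionix's profit: (613/3 - 170)·(206/3) = 2357.5556.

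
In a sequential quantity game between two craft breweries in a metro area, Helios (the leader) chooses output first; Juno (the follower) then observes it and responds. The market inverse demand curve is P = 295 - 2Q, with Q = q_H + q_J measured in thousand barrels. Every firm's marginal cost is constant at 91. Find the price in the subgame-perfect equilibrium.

The follower Juno best-responds to any q_H: π_J = (295 - 2Q)q_J - 91q_J.
∂π_J/∂q_J = 204 - 2q_H - 4q_J = 0 gives the reaction function q_J = (204 - 2q_H)/4.
The leader anticipates this reaction. Substituting into P = 295 - 2Q gives P = 193 - q_H, so π_H = (193 - q_H)q_H - 91q_H.
The leader's first-order condition 102 - 2q_H = 0 yields q_H = 51.
Then q_J = (204 - 2·51)/4 = 51/2.
Total output Q = 153/2, so price P = 295 - 2·(153/2) = 142.

142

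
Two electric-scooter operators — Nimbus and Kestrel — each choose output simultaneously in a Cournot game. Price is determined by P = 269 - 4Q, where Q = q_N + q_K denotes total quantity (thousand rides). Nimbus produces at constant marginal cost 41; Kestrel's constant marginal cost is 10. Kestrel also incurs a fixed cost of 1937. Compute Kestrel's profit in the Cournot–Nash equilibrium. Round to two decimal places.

Nimbus's profit: π_N = (269 - 4Q)q_N - (41q_N). Setting ∂π_N/∂q_N = 0: 228 - 8q_N - 4(q_K) = 0.
Kestrel's profit: π_K = (269 - 4Q)q_K - (10q_K). Setting ∂π_K/∂q_K = 0: 259 - 8q_K - 4(q_N) = 0.
Rearranging gives the reaction functions q_N = (228 - 4q_K)/8 and q_K = (259 - 4q_N)/8.
Solving the pair: q_N = 197/12, q_K = 145/6.
Price P = 269 - 4·(487/12) = 320/3.
Kestrel's profit: (320/3 - 10)·(145/6) - 1937 = 399.1111.

399.11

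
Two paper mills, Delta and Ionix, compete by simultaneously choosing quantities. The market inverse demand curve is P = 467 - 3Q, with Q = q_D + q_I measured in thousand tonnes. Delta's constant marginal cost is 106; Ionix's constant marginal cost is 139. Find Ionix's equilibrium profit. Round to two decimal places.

Delta's profit: π_D = (467 - 3Q)q_D - (106q_D). Setting ∂π_D/∂q_D = 0: 361 - 6q_D - 3(q_I) = 0.
Ionix's first-order condition: 328 - 6q_I - 3(q_D) = 0.
Best responses: q_D = (361 - 3q_I)/6, q_I = (328 - 3q_D)/6.
Solving the pair: q_D = 394/9, q_I = 295/9.
Price P = 467 - 3·(689/9) = 712/3.
Ionix's profit: (712/3 - 139)·(295/9) = 3223.1481.

3223.15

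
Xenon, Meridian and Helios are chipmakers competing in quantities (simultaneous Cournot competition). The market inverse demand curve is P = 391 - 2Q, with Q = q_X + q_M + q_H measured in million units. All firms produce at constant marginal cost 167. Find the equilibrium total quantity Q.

84

Each firm earns π_i = (391 - 2Q)q_i - 167q_i.
First-order condition (treating rivals' output as given): 224 - 4q_i - 2·Σ_{j≠i} q_j = 0.
By symmetry each firm produces the same amount; substituting Σ_{j≠i} q_j = 2q_i yields q_i = 224/8 = 28.
Total output Q = 28 + 28 + 28 = 84.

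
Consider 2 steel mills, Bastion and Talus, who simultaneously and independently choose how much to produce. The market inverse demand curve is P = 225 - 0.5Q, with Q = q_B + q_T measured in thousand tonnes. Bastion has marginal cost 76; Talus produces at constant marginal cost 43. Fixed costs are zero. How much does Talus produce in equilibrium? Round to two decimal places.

143.33

Bastion's profit: π_B = (225 - 0.5Q)q_B - (76q_B). Setting ∂π_B/∂q_B = 0: 149 - q_B - (1/2)(q_T) = 0.
Talus's profit: π_T = (225 - 0.5Q)q_T - (43q_T). Setting ∂π_T/∂q_T = 0: 182 - q_T - (1/2)(q_B) = 0.
So q_B = (149 - (1/2)q_T) and q_T = (182 - (1/2)q_B).
Solving the pair: q_B = 232/3, q_T = 430/3.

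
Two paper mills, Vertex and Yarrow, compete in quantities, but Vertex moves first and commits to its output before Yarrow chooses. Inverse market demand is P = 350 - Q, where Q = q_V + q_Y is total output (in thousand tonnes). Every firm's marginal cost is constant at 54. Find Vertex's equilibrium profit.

10952

Solve by backward induction. Given q_V, the follower Yarrow maximises π_Y = (350 - q_V - q_Y)q_Y - 54q_Y.
Follower FOC: 296 - q_V - 2q_Y = 0, so q_Y(q_V) = (296 - q_V)/2.
Vertex substitutes q_Y(q_V) into its own profit: π_V = q_V(350 - q_V - (296 - q_V)/2) - 54q_V = (202 - (1/2)q_V)q_V - 54q_V.
Maximising: ∂π_V/∂q_V = 148 - q_V = 0, giving q_V = 148.
Then q_Y = (296 - 148)/2 = 74.
Price P = 350 - 222 = 128.
Vertex's profit: (128 - 54)·148 = 10952.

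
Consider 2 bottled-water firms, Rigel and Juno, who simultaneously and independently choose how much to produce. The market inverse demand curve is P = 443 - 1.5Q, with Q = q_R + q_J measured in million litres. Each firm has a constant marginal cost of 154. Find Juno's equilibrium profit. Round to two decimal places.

6186.74

Each firm earns π_i = (443 - 1.5Q)q_i - 154q_i.
Setting ∂π_i/∂q_i = 0 with rivals' quantities fixed: 289 - 3q_i - (3/2)q_j = 0.
By symmetry each firm produces the same amount; substituting q_j = q_i yields q_i = 289/(9/2) = 578/9.
Price P = 443 - (3/2)·(1156/9) = 751/3.
Juno's profit: (751/3 - 154)·(578/9) = 6186.7407.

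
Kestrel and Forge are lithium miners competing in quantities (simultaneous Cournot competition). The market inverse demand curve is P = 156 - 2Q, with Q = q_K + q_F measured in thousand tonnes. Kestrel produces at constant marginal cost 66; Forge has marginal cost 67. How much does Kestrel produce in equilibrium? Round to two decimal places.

15.17

Kestrel's profit: π_K = (156 - 2Q)q_K - (66q_K). Setting ∂π_K/∂q_K = 0: 90 - 4q_K - 2(q_F) = 0.
Forge's profit: π_F = (156 - 2Q)q_F - (67q_F). Setting ∂π_F/∂q_F = 0: 89 - 4q_F - 2(q_K) = 0.
So q_K = (90 - 2q_F)/4 and q_F = (89 - 2q_K)/4.
Substituting one into the other gives q_K = 91/6 and q_F = 44/3.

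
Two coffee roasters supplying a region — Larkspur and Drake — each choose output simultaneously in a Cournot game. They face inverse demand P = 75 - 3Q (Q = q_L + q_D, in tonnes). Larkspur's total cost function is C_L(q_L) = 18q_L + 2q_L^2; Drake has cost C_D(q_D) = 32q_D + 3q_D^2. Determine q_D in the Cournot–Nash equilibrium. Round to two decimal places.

2.33

Larkspur's profit: π_L = (75 - 3Q)q_L - (18q_L + 2q_L²). Setting ∂π_L/∂q_L = 0: 57 - 10q_L - 3(q_D) = 0.
Drake's first-order condition: 43 - 12q_D - 3(q_L) = 0.
Rearranging gives the reaction functions q_L = (57 - 3q_D)/10 and q_D = (43 - 3q_L)/12.
Solving the pair: q_L = 5, q_D = 7/3.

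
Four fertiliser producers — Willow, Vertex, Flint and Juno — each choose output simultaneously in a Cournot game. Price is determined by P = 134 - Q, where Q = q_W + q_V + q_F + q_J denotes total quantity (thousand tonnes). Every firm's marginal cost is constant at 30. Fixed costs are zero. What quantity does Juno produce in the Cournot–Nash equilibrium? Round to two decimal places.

20.80

Each firm earns π_i = (134 - Q)q_i - 30q_i.
Setting ∂π_i/∂q_i = 0 with rivals' quantities fixed: 104 - 2q_i - Σ_{j≠i} q_j = 0.
With identical firms every q_j equals q_i, so Σ_{j≠i} q_j = 3q_i and 104 = 5q_i, giving q_i = 104/5.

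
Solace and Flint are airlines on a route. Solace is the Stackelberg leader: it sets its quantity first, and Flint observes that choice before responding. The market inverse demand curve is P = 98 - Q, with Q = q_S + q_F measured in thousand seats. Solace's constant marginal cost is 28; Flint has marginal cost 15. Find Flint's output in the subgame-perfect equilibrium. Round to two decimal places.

27.25

Solve by backward induction. Given q_S, the follower Flint maximises π_F = (98 - q_S - q_F)q_F - 15q_F.
Follower FOC: 83 - q_S - 2q_F = 0, so q_F(q_S) = (83 - q_S)/2.
The leader anticipates this reaction. Substituting into P = 98 - Q gives P = 113/2 - (1/2)q_S, so π_S = (113/2 - (1/2)q_S)q_S - 28q_S.
Leader FOC: 57/2 - q_S = 0, so q_S = 57/2.
Then q_F = (83 - 57/2)/2 = 109/4.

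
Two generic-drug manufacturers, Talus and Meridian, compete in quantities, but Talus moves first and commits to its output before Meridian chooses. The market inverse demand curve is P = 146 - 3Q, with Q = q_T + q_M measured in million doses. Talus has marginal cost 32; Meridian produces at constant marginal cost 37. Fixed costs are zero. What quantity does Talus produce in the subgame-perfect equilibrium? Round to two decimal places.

19.83

The follower Meridian best-responds to any q_T: π_M = (146 - 3Q)q_M - 37q_M.
Setting the follower's marginal profit to zero, 109 - 3q_T - 6q_M = 0, i.e. q_M = (109 - 3q_T)/6.
Talus substitutes q_M(q_T) into its own profit: π_T = q_T(146 - 3q_T - (109 - 3q_T)/2) - 32q_T = (183/2 - (3/2)q_T)q_T - 32q_T.
Maximising: ∂π_T/∂q_T = 119/2 - 3q_T = 0, giving q_T = 119/6.
Then q_M = (109 - 3·(119/6))/6 = 33/4.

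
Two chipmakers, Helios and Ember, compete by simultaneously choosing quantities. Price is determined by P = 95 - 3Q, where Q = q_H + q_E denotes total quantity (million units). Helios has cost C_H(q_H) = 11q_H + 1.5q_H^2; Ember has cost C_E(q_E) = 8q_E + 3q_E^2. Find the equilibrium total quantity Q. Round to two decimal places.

12.91

Helios's profit: π_H = (95 - 3Q)q_H - (11q_H + (3/2)q_H²). Setting ∂π_H/∂q_H = 0: 84 - 9q_H - 3(q_E) = 0.
Ember's first-order condition: 87 - 12q_E - 3(q_H) = 0.
Best responses: q_H = (84 - 3q_E)/9, q_E = (87 - 3q_H)/12.
Solving the pair: q_H = 83/11, q_E = 59/11.
Total output Q = 83/11 + 59/11 = 142/11.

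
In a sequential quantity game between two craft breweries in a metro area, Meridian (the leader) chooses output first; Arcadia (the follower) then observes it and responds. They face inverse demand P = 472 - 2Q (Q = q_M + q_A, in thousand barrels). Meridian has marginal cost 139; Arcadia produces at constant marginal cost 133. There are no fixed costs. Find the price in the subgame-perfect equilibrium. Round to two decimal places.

Solve by backward induction. Given q_M, the follower Arcadia maximises π_A = (472 - 2q_M - 2q_A)q_A - 133q_A.
Follower FOC: 339 - 2q_M - 4q_A = 0, so q_A(q_M) = (339 - 2q_M)/4.
The leader anticipates this reaction. Substituting into P = 472 - 2Q gives P = 605/2 - q_M, so π_M = (605/2 - q_M)q_M - 139q_M.
Maximising: ∂π_M/∂q_M = 327/2 - 2q_M = 0, giving q_M = 327/4.
Then q_A = (339 - 2·(327/4))/4 = 351/8.
Total output Q = 1005/8, so price P = 472 - 2·(1005/8) = 883/4.

220.75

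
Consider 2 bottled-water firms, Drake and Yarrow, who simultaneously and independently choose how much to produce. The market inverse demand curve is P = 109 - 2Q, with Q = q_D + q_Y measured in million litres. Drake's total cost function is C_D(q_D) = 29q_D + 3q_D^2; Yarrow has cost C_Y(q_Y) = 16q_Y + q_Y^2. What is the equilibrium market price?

Drake's profit: π_D = (109 - 2Q)q_D - (29q_D + 3q_D²). Setting ∂π_D/∂q_D = 0: 80 - 10q_D - 2(q_Y) = 0.
Yarrow's first-order condition: 93 - 6q_Y - 2(q_D) = 0.
Rearranging gives the reaction functions q_D = (80 - 2q_Y)/10 and q_Y = (93 - 2q_D)/6.
Solving the pair: q_D = 21/4, q_Y = 55/4.
Total output Q = 19, so price P = 109 - 2·19 = 71.

71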